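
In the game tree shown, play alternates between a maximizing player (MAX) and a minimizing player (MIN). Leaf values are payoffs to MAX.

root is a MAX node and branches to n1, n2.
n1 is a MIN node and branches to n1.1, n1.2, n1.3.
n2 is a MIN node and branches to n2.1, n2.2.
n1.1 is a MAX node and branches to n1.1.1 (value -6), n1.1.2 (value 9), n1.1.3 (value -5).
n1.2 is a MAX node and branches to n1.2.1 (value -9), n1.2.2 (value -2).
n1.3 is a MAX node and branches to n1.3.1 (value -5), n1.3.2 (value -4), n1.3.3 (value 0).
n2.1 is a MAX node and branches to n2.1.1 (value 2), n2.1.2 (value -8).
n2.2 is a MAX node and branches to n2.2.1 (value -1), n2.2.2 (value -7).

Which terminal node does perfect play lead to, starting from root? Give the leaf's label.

n1.1 (MAX): max(-6, 9, -5) = 9
n1.2 (MAX): max(-9, -2) = -2
n1.3 (MAX): max(-5, -4, 0) = 0
n1 (MIN): min(9, -2, 0) = -2
n2.1 (MAX): max(2, -8) = 2
n2.2 (MAX): max(-1, -7) = -1
n2 (MIN): min(2, -1) = -1
root (MAX): max(-2, -1) = -1
At root, MAX picks n2 (highest: -1).
At n2, MIN picks n2.2 (lowest: -1).
At n2.2, MAX picks n2.2.1 (highest: -1).
Terminal value -1.

n2.2.1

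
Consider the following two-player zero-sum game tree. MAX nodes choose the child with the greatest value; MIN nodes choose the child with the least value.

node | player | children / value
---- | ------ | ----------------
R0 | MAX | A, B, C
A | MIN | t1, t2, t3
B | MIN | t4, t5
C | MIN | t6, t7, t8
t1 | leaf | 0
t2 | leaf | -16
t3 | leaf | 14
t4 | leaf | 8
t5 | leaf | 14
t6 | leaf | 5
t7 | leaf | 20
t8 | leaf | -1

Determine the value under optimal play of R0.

8

A (MIN): min(0, -16, 14) = -16
B (MIN): min(8, 14) = 8
C (MIN): min(5, 20, -1) = -1
R0 (MAX): max(-16, 8, -1) = 8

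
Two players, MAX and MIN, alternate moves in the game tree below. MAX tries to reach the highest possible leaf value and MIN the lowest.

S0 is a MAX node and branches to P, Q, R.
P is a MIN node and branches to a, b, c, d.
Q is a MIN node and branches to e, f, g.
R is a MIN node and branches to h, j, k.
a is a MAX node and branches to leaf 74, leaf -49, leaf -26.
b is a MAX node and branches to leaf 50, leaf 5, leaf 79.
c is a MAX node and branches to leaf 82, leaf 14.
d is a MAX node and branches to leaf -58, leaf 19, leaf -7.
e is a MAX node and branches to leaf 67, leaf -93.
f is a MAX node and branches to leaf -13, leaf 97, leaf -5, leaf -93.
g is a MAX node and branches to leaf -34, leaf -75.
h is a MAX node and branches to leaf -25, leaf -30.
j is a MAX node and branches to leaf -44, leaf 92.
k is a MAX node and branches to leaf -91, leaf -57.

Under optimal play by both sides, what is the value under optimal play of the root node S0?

a (MAX): max(74, -49, -26) = 74
b (MAX): max(50, 5, 79) = 79
c (MAX): max(82, 14) = 82
d (MAX): max(-58, 19, -7) = 19
P (MIN): min(74, 79, 82, 19) = 19
e (MAX): max(67, -93) = 67
f (MAX): max(-13, 97, -5, -93) = 97
g (MAX): max(-34, -75) = -34
Q (MIN): min(67, 97, -34) = -34
h (MAX): max(-25, -30) = -25
j (MAX): max(-44, 92) = 92
k (MAX): max(-91, -57) = -57
R (MIN): min(-25, 92, -57) = -57
S0 (MAX): max(19, -34, -57) = 19

19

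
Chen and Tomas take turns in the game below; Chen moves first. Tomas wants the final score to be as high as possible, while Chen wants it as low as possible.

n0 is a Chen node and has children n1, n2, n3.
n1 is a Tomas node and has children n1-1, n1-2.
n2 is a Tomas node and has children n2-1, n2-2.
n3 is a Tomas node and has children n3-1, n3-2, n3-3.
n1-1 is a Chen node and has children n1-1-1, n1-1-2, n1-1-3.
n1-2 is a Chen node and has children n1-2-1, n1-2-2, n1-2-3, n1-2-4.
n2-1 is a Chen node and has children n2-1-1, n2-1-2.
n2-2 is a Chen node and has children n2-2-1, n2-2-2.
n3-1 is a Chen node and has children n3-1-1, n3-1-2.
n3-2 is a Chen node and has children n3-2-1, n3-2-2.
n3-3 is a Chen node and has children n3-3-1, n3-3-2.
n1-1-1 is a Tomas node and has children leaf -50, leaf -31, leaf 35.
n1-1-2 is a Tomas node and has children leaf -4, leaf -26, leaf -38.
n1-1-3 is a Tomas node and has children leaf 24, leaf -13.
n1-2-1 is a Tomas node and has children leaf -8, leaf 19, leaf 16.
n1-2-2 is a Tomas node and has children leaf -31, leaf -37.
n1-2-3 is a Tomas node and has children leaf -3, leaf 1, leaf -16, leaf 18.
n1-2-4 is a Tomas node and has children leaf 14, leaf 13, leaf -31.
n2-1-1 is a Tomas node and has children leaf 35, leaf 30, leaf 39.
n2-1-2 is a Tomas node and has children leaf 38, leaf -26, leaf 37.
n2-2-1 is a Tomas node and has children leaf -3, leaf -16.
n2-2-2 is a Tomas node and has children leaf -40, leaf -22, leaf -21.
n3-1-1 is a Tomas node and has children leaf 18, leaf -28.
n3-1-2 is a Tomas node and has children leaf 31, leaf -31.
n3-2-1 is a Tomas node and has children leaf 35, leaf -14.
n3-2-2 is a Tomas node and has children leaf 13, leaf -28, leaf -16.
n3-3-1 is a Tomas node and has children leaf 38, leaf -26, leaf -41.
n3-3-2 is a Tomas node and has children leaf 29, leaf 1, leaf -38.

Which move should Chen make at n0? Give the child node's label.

n1-1-1 (Tomas): max(-50, -31, 35) = 35
n1-1-2 (Tomas): max(-4, -26, -38) = -4
n1-1-3 (Tomas): max(24, -13) = 24
n1-1 (Chen): min(35, -4, 24) = -4
n1-2-1 (Tomas): max(-8, 19, 16) = 19
n1-2-2 (Tomas): max(-31, -37) = -31
n1-2-3 (Tomas): max(-3, 1, -16, 18) = 18
n1-2-4 (Tomas): max(14, 13, -31) = 14
n1-2 (Chen): min(19, -31, 18, 14) = -31
n1 (Tomas): max(-4, -31) = -4
n2-1-1 (Tomas): max(35, 30, 39) = 39
n2-1-2 (Tomas): max(38, -26, 37) = 38
n2-1 (Chen): min(39, 38) = 38
n2-2-1 (Tomas): max(-3, -16) = -3
n2-2-2 (Tomas): max(-40, -22, -21) = -21
n2-2 (Chen): min(-3, -21) = -21
n2 (Tomas): max(38, -21) = 38
n3-1-1 (Tomas): max(18, -28) = 18
n3-1-2 (Tomas): max(31, -31) = 31
n3-1 (Chen): min(18, 31) = 18
n3-2-1 (Tomas): max(35, -14) = 35
n3-2-2 (Tomas): max(13, -28, -16) = 13
n3-2 (Chen): min(35, 13) = 13
n3-3-1 (Tomas): max(38, -26, -41) = 38
n3-3-2 (Tomas): max(29, 1, -38) = 29
n3-3 (Chen): min(38, 29) = 29
n3 (Tomas): max(18, 13, 29) = 29
n0 (Chen): min(-4, 38, 29) = -4
Chen at n0 wants the lowest of {n1=-4, n2=38, n3=29}, so chooses n1.

n1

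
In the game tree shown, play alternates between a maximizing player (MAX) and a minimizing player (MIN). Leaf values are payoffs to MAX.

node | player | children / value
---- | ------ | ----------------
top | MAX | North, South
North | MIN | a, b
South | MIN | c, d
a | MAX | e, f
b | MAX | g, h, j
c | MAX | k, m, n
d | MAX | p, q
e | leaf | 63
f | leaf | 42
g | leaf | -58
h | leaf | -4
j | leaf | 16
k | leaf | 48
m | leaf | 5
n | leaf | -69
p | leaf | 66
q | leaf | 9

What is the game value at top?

48

a (MAX): max(63, 42) = 63
b (MAX): max(-58, -4, 16) = 16
North (MIN): min(63, 16) = 16
c (MAX): max(48, 5, -69) = 48
d (MAX): max(66, 9) = 66
South (MIN): min(48, 66) = 48
top (MAX): max(16, 48) = 48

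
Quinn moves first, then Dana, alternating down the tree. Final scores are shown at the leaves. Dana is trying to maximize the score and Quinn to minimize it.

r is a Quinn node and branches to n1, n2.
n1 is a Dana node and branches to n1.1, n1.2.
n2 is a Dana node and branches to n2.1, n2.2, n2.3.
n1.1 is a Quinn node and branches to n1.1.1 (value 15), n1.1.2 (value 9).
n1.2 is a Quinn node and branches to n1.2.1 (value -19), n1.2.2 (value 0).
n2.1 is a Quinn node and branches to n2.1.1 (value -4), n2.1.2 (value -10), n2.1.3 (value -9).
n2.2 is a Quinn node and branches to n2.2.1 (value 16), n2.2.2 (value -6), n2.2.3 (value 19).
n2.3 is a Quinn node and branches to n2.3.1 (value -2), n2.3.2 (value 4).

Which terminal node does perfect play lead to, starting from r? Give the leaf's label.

n2.3.1

n1.1 (Quinn): min(15, 9) = 9
n1.2 (Quinn): min(-19, 0) = -19
n1 (Dana): max(9, -19) = 9
n2.1 (Quinn): min(-4, -10, -9) = -10
n2.2 (Quinn): min(16, -6, 19) = -6
n2.3 (Quinn): min(-2, 4) = -2
n2 (Dana): max(-10, -6, -2) = -2
r (Quinn): min(9, -2) = -2
At r, Quinn picks n2 (lowest: -2).
At n2, Dana picks n2.3 (highest: -2).
At n2.3, Quinn picks n2.3.1 (lowest: -2).
Terminal value -2.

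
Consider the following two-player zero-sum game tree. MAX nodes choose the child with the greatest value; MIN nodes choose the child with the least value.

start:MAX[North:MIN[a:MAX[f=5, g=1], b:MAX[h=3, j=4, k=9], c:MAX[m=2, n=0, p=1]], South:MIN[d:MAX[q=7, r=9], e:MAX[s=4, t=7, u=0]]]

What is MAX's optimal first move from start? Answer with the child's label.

a (MAX): max(5, 1) = 5
b (MAX): max(3, 4, 9) = 9
c (MAX): max(2, 0, 1) = 2
North (MIN): min(5, 9, 2) = 2
d (MAX): max(7, 9) = 9
e (MAX): max(4, 7, 0) = 7
South (MIN): min(9, 7) = 7
start (MAX): max(2, 7) = 7
MAX at start wants the highest of {North=2, South=7}, so chooses South.

South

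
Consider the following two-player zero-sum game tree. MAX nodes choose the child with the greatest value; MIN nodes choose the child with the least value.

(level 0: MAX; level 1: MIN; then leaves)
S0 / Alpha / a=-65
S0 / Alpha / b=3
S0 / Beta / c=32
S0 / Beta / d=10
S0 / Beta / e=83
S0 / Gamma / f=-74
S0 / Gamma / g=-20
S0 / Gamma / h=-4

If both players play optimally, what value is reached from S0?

10

Alpha (MIN): min(-65, 3) = -65
Beta (MIN): min(32, 10, 83) = 10
Gamma (MIN): min(-74, -20, -4) = -74
S0 (MAX): max(-65, 10, -74) = 10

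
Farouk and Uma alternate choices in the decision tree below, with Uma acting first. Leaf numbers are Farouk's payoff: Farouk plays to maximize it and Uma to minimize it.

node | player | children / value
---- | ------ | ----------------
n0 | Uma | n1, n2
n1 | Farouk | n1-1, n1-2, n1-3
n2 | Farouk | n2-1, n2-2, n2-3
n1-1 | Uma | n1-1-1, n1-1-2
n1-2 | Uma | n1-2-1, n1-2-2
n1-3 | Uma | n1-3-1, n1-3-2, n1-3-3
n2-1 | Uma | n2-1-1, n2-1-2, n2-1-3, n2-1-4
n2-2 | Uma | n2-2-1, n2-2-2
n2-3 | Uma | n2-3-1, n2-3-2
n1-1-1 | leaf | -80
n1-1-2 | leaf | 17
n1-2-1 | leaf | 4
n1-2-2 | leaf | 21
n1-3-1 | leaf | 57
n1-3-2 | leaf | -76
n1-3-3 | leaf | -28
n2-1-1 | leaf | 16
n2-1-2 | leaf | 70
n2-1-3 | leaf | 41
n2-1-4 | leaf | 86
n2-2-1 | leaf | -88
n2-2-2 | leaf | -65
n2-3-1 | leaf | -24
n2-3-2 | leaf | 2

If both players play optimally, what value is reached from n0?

n1-1 (Uma): min(-80, 17) = -80
n1-2 (Uma): min(4, 21) = 4
n1-3 (Uma): min(57, -76, -28) = -76
n1 (Farouk): max(-80, 4, -76) = 4
n2-1 (Uma): min(16, 70, 41, 86) = 16
n2-2 (Uma): min(-88, -65) = -88
n2-3 (Uma): min(-24, 2) = -24
n2 (Farouk): max(16, -88, -24) = 16
n0 (Uma): min(4, 16) = 4

4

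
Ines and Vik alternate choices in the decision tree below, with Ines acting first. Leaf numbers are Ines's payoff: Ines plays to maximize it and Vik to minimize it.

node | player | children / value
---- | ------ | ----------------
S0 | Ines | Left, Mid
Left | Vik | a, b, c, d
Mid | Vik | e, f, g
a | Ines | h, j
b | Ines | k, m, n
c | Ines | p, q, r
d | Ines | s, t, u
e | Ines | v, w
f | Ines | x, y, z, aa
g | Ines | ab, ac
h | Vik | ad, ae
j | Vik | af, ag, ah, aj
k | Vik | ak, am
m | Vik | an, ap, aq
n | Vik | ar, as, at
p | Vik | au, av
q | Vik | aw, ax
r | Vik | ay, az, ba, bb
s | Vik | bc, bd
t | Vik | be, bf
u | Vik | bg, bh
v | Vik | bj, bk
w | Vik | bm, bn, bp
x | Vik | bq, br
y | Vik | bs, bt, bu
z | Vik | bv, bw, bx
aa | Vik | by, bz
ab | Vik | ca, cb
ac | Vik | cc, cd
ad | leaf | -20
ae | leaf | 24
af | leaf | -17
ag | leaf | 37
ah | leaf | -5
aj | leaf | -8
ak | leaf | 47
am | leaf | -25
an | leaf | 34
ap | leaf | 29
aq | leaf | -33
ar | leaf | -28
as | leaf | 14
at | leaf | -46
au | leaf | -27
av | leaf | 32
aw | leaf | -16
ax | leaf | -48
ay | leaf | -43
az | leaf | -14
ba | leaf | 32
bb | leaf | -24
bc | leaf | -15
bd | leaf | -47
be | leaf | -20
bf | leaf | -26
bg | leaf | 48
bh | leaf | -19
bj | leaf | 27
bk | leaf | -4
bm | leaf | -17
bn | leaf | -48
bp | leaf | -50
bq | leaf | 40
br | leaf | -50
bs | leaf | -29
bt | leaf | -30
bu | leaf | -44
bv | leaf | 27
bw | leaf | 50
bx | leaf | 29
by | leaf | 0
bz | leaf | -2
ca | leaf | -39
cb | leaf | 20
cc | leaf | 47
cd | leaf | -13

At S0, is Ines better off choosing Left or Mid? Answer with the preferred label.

Mid

h (Vik): min(-20, 24) = -20
j (Vik): min(-17, 37, -5, -8) = -17
a (Ines): max(-20, -17) = -17
k (Vik): min(47, -25) = -25
m (Vik): min(34, 29, -33) = -33
n (Vik): min(-28, 14, -46) = -46
b (Ines): max(-25, -33, -46) = -25
p (Vik): min(-27, 32) = -27
q (Vik): min(-16, -48) = -48
r (Vik): min(-43, -14, 32, -24) = -43
c (Ines): max(-27, -48, -43) = -27
s (Vik): min(-15, -47) = -47
t (Vik): min(-20, -26) = -26
u (Vik): min(48, -19) = -19
d (Ines): max(-47, -26, -19) = -19
Left (Vik): min(-17, -25, -27, -19) = -27
v (Vik): min(27, -4) = -4
w (Vik): min(-17, -48, -50) = -50
e (Ines): max(-4, -50) = -4
x (Vik): min(40, -50) = -50
y (Vik): min(-29, -30, -44) = -44
z (Vik): min(27, 50, 29) = 27
aa (Vik): min(0, -2) = -2
f (Ines): max(-50, -44, 27, -2) = 27
ab (Vik): min(-39, 20) = -39
ac (Vik): min(47, -13) = -13
g (Ines): max(-39, -13) = -13
Mid (Vik): min(-4, 27, -13) = -13
Ines prefers the higher value; Left=-27, Mid=-13. Mid is better since -13 > -27.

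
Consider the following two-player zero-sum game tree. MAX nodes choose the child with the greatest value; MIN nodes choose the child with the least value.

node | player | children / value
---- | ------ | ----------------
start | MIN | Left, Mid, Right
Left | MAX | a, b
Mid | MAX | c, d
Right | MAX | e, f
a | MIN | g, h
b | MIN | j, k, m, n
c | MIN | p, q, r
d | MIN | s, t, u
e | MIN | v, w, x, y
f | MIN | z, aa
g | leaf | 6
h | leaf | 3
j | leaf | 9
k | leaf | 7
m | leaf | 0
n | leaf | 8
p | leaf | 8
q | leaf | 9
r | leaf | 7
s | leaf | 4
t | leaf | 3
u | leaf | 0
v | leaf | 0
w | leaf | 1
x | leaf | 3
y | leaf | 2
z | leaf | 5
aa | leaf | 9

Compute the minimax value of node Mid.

7

c (MIN): min(8, 9, 7) = 7
d (MIN): min(4, 3, 0) = 0
Mid (MAX): max(7, 0) = 7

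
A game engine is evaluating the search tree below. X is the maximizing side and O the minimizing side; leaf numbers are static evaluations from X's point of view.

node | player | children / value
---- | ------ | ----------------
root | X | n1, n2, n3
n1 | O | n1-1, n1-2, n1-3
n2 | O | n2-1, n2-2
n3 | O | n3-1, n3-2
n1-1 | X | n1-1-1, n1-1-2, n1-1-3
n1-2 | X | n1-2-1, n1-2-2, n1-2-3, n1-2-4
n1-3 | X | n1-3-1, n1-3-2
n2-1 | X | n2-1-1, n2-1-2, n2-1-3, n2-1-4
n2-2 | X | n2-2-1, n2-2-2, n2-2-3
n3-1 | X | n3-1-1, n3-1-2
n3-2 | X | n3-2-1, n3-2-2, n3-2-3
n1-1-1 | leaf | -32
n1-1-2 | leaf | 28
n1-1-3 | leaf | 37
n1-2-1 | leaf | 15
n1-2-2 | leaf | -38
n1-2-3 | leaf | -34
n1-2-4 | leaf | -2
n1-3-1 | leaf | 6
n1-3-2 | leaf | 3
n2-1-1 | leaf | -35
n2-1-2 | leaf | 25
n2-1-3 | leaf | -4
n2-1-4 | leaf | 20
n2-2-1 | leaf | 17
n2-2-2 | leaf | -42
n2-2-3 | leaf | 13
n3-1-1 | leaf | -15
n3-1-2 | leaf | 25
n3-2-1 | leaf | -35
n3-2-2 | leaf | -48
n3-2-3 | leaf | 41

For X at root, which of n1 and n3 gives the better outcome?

n1-1 (X): max(-32, 28, 37) = 37
n1-2 (X): max(15, -38, -34, -2) = 15
n1-3 (X): max(6, 3) = 6
n1 (O): min(37, 15, 6) = 6
n3-1 (X): max(-15, 25) = 25
n3-2 (X): max(-35, -48, 41) = 41
n3 (O): min(25, 41) = 25
X prefers the higher value; n1=6, n3=25. n3 is better since 25 > 6.

n3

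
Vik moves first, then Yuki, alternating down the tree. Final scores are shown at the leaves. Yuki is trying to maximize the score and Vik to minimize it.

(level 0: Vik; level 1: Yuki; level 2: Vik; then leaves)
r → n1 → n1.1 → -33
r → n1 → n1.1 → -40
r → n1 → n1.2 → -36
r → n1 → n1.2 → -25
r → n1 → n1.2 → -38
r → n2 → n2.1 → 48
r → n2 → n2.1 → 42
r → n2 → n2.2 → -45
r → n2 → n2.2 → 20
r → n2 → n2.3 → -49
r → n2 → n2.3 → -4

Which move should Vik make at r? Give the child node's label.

n1.1 (Vik): min(-33, -40) = -40
n1.2 (Vik): min(-36, -25, -38) = -38
n1 (Yuki): max(-40, -38) = -38
n2.1 (Vik): min(48, 42) = 42
n2.2 (Vik): min(-45, 20) = -45
n2.3 (Vik): min(-49, -4) = -49
n2 (Yuki): max(42, -45, -49) = 42
r (Vik): min(-38, 42) = -38
Vik at r wants the lowest of {n1=-38, n2=42}, so chooses n1.

n1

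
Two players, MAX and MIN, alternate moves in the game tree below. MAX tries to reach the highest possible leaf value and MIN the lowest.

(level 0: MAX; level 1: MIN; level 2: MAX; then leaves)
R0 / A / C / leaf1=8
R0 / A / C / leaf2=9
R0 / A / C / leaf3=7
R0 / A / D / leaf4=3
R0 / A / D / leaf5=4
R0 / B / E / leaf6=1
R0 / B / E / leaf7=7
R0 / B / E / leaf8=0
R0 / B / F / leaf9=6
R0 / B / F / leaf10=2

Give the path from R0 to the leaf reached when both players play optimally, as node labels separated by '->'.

R0 -> B -> F -> leaf9

C (MAX): max(8, 9, 7) = 9
D (MAX): max(3, 4) = 4
A (MIN): min(9, 4) = 4
E (MAX): max(1, 7, 0) = 7
F (MAX): max(6, 2) = 6
B (MIN): min(7, 6) = 6
R0 (MAX): max(4, 6) = 6
At R0, MAX picks B (highest: 6).
At B, MIN picks F (lowest: 6).
At F, MAX picks leaf9 (highest: 6).
Terminal value 6.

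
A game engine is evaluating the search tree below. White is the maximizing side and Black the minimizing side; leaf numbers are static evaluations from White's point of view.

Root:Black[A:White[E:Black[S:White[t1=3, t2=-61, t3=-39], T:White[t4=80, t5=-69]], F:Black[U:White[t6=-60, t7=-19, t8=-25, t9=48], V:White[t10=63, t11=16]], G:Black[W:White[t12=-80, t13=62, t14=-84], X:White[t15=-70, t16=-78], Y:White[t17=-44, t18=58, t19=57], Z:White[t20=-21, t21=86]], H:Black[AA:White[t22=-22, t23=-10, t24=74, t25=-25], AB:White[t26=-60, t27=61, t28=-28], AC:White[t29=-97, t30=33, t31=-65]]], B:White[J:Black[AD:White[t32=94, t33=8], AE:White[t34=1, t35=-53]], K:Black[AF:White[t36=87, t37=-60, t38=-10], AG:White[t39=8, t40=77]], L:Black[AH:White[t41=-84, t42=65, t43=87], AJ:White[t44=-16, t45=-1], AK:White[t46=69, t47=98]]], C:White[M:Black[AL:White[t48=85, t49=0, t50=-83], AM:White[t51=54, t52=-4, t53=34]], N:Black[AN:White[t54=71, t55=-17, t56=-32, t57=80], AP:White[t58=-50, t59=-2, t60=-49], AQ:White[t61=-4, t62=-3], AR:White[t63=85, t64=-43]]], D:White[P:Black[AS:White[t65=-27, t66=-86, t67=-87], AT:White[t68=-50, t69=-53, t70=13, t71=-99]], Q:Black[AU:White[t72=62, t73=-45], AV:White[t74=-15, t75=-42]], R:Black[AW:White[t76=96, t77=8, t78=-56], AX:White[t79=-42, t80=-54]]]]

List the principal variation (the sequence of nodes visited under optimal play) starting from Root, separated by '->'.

Root -> D -> Q -> AV -> t74

S (White): max(3, -61, -39) = 3
T (White): max(80, -69) = 80
E (Black): min(3, 80) = 3
U (White): max(-60, -19, -25, 48) = 48
V (White): max(63, 16) = 63
F (Black): min(48, 63) = 48
W (White): max(-80, 62, -84) = 62
X (White): max(-70, -78) = -70
Y (White): max(-44, 58, 57) = 58
Z (White): max(-21, 86) = 86
G (Black): min(62, -70, 58, 86) = -70
AA (White): max(-22, -10, 74, -25) = 74
AB (White): max(-60, 61, -28) = 61
AC (White): max(-97, 33, -65) = 33
H (Black): min(74, 61, 33) = 33
A (White): max(3, 48, -70, 33) = 48
AD (White): max(94, 8) = 94
AE (White): max(1, -53) = 1
J (Black): min(94, 1) = 1
AF (White): max(87, -60, -10) = 87
AG (White): max(8, 77) = 77
K (Black): min(87, 77) = 77
AH (White): max(-84, 65, 87) = 87
AJ (White): max(-16, -1) = -1
AK (White): max(69, 98) = 98
L (Black): min(87, -1, 98) = -1
B (White): max(1, 77, -1) = 77
AL (White): max(85, 0, -83) = 85
AM (White): max(54, -4, 34) = 54
M (Black): min(85, 54) = 54
AN (White): max(71, -17, -32, 80) = 80
AP (White): max(-50, -2, -49) = -2
AQ (White): max(-4, -3) = -3
AR (White): max(85, -43) = 85
N (Black): min(80, -2, -3, 85) = -3
C (White): max(54, -3) = 54
AS (White): max(-27, -86, -87) = -27
AT (White): max(-50, -53, 13, -99) = 13
P (Black): min(-27, 13) = -27
AU (White): max(62, -45) = 62
AV (White): max(-15, -42) = -15
Q (Black): min(62, -15) = -15
AW (White): max(96, 8, -56) = 96
AX (White): max(-42, -54) = -42
R (Black): min(96, -42) = -42
D (White): max(-27, -15, -42) = -15
Root (Black): min(48, 77, 54, -15) = -15
At Root, Black picks D (lowest: -15).
At D, White picks Q (highest: -15).
At Q, Black picks AV (lowest: -15).
At AV, White picks t74 (highest: -15).
Terminal value -15.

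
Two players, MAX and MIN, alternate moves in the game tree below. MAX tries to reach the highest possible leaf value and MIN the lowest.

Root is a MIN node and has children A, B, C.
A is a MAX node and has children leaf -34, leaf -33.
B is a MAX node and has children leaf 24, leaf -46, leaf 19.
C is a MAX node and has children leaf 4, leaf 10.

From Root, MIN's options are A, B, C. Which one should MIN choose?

A (MAX): max(-34, -33) = -33
B (MAX): max(24, -46, 19) = 24
C (MAX): max(4, 10) = 10
Root (MIN): min(-33, 24, 10) = -33
MIN at Root wants the lowest of {A=-33, B=24, C=10}, so chooses A.

A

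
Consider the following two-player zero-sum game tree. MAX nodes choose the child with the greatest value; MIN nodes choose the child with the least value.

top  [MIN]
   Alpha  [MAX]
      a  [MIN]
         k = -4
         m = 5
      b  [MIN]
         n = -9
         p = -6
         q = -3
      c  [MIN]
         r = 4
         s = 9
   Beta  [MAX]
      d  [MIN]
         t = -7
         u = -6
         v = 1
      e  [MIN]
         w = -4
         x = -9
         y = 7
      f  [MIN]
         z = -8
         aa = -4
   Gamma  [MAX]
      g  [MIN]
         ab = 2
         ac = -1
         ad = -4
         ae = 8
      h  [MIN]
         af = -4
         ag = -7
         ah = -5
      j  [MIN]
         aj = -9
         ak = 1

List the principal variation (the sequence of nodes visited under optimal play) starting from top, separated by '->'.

a (MIN): min(-4, 5) = -4
b (MIN): min(-9, -6, -3) = -9
c (MIN): min(4, 9) = 4
Alpha (MAX): max(-4, -9, 4) = 4
d (MIN): min(-7, -6, 1) = -7
e (MIN): min(-4, -9, 7) = -9
f (MIN): min(-8, -4) = -8
Beta (MAX): max(-7, -9, -8) = -7
g (MIN): min(2, -1, -4, 8) = -4
h (MIN): min(-4, -7, -5) = -7
j (MIN): min(-9, 1) = -9
Gamma (MAX): max(-4, -7, -9) = -4
top (MIN): min(4, -7, -4) = -7
At top, MIN picks Beta (lowest: -7).
At Beta, MAX picks d (highest: -7).
At d, MIN picks t (lowest: -7).
Terminal value -7.

top -> Beta -> d -> t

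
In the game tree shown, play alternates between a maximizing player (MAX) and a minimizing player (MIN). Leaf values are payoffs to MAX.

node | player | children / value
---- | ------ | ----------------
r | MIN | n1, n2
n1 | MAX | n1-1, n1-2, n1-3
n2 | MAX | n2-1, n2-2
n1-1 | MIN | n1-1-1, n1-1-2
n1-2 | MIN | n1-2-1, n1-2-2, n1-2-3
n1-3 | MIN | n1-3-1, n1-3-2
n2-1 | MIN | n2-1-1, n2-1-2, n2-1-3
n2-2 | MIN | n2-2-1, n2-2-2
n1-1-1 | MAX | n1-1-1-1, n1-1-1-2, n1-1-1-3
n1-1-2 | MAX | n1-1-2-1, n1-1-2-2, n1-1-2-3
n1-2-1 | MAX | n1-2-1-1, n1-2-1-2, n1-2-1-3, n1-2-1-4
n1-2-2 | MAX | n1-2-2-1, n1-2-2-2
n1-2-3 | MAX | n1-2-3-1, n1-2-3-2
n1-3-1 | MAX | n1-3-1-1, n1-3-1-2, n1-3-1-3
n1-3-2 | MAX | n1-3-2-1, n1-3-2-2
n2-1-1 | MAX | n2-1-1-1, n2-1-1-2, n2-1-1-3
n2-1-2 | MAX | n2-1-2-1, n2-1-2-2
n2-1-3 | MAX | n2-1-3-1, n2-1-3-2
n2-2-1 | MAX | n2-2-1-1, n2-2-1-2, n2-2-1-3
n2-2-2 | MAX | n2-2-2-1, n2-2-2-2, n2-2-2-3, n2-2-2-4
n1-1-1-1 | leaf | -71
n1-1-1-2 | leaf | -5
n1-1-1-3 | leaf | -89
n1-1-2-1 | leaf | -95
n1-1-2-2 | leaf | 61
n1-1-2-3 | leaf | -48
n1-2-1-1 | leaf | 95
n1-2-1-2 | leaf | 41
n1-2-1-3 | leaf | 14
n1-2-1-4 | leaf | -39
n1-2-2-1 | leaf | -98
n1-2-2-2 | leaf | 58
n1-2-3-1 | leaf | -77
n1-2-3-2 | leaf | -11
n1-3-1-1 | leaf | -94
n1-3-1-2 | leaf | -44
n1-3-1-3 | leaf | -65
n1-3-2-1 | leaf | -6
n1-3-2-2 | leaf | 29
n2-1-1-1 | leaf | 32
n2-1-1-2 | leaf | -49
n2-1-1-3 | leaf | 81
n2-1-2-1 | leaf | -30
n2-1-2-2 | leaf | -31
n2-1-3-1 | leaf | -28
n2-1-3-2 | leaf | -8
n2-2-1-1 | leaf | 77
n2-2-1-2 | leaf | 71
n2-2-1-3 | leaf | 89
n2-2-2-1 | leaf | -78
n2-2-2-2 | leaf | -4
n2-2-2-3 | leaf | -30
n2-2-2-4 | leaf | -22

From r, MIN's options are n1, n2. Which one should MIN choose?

n1-1-1 (MAX): max(-71, -5, -89) = -5
n1-1-2 (MAX): max(-95, 61, -48) = 61
n1-1 (MIN): min(-5, 61) = -5
n1-2-1 (MAX): max(95, 41, 14, -39) = 95
n1-2-2 (MAX): max(-98, 58) = 58
n1-2-3 (MAX): max(-77, -11) = -11
n1-2 (MIN): min(95, 58, -11) = -11
n1-3-1 (MAX): max(-94, -44, -65) = -44
n1-3-2 (MAX): max(-6, 29) = 29
n1-3 (MIN): min(-44, 29) = -44
n1 (MAX): max(-5, -11, -44) = -5
n2-1-1 (MAX): max(32, -49, 81) = 81
n2-1-2 (MAX): max(-30, -31) = -30
n2-1-3 (MAX): max(-28, -8) = -8
n2-1 (MIN): min(81, -30, -8) = -30
n2-2-1 (MAX): max(77, 71, 89) = 89
n2-2-2 (MAX): max(-78, -4, -30, -22) = -4
n2-2 (MIN): min(89, -4) = -4
n2 (MAX): max(-30, -4) = -4
r (MIN): min(-5, -4) = -5
MIN at r wants the lowest of {n1=-5, n2=-4}, so chooses n1.

n1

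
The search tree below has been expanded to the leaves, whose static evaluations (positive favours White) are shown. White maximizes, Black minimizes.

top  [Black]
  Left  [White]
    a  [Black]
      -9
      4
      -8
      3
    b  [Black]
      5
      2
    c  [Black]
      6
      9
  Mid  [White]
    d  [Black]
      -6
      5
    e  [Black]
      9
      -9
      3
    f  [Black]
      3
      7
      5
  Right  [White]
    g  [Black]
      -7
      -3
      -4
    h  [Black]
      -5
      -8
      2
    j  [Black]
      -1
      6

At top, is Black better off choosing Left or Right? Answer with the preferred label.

a (Black): min(-9, 4, -8, 3) = -9
b (Black): min(5, 2) = 2
c (Black): min(6, 9) = 6
Left (White): max(-9, 2, 6) = 6
g (Black): min(-7, -3, -4) = -7
h (Black): min(-5, -8, 2) = -8
j (Black): min(-1, 6) = -1
Right (White): max(-7, -8, -1) = -1
Black prefers the lower value; Left=6, Right=-1. Right is better since -1 < 6.

Right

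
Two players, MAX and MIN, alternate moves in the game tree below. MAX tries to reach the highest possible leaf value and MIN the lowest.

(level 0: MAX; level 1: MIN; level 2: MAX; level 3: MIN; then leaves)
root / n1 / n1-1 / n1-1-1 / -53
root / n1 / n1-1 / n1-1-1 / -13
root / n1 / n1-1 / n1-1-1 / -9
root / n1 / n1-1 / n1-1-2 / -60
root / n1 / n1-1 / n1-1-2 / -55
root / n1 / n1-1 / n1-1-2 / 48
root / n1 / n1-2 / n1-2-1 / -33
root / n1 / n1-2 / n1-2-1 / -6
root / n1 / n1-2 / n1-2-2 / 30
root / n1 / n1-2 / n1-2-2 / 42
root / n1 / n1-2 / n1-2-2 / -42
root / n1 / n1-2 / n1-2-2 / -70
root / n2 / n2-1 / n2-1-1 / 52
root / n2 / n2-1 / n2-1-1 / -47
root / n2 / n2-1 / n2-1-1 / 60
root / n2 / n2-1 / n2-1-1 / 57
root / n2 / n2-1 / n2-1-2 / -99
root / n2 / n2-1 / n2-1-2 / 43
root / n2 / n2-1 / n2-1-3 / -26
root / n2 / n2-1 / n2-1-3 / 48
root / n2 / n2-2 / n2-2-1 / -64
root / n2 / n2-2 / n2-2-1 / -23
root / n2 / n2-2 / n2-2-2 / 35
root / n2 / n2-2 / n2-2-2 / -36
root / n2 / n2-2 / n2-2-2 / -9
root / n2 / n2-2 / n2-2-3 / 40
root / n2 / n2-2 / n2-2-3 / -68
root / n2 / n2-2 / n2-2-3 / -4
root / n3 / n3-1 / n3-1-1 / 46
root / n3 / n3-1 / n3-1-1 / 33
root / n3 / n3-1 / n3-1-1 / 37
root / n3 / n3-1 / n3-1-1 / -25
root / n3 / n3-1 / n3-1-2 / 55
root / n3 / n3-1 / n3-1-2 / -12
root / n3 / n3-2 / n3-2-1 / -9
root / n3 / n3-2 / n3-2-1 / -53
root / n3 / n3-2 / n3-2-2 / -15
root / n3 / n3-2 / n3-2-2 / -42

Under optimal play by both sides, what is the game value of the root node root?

-36

n1-1-1 (MIN): min(-53, -13, -9) = -53
n1-1-2 (MIN): min(-60, -55, 48) = -60
n1-1 (MAX): max(-53, -60) = -53
n1-2-1 (MIN): min(-33, -6) = -33
n1-2-2 (MIN): min(30, 42, -42, -70) = -70
n1-2 (MAX): max(-33, -70) = -33
n1 (MIN): min(-53, -33) = -53
n2-1-1 (MIN): min(52, -47, 60, 57) = -47
n2-1-2 (MIN): min(-99, 43) = -99
n2-1-3 (MIN): min(-26, 48) = -26
n2-1 (MAX): max(-47, -99, -26) = -26
n2-2-1 (MIN): min(-64, -23) = -64
n2-2-2 (MIN): min(35, -36, -9) = -36
n2-2-3 (MIN): min(40, -68, -4) = -68
n2-2 (MAX): max(-64, -36, -68) = -36
n2 (MIN): min(-26, -36) = -36
n3-1-1 (MIN): min(46, 33, 37, -25) = -25
n3-1-2 (MIN): min(55, -12) = -12
n3-1 (MAX): max(-25, -12) = -12
n3-2-1 (MIN): min(-9, -53) = -53
n3-2-2 (MIN): min(-15, -42) = -42
n3-2 (MAX): max(-53, -42) = -42
n3 (MIN): min(-12, -42) = -42
root (MAX): max(-53, -36, -42) = -36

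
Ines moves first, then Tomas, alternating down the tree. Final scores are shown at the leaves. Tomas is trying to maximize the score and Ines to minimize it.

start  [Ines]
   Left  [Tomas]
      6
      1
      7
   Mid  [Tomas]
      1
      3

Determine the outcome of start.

3

Left (Tomas): max(6, 1, 7) = 7
Mid (Tomas): max(1, 3) = 3
start (Ines): min(7, 3) = 3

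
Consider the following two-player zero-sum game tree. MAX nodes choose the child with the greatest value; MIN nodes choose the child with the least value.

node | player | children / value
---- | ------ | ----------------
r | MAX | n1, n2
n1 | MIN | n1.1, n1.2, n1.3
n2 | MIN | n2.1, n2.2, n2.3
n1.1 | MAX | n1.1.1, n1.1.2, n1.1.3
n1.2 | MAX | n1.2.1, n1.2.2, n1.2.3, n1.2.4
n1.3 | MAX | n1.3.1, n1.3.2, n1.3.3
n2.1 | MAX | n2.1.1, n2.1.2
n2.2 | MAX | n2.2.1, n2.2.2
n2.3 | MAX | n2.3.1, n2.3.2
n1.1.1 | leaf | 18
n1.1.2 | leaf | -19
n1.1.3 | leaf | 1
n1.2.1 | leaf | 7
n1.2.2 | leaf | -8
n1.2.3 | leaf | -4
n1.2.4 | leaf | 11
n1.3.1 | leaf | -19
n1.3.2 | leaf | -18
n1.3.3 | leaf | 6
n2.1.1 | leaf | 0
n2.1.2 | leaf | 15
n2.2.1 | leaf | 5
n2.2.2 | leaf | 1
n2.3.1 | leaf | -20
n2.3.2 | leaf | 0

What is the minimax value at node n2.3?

0

n2.3 (MAX): max(-20, 0) = 0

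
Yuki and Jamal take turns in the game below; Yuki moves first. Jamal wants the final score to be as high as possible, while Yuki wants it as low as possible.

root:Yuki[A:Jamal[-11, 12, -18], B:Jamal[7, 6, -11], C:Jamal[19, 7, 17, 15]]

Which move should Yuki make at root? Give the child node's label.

A (Jamal): max(-11, 12, -18) = 12
B (Jamal): max(7, 6, -11) = 7
C (Jamal): max(19, 7, 17, 15) = 19
root (Yuki): min(12, 7, 19) = 7
Yuki at root wants the lowest of {A=12, B=7, C=19}, so chooses B.

B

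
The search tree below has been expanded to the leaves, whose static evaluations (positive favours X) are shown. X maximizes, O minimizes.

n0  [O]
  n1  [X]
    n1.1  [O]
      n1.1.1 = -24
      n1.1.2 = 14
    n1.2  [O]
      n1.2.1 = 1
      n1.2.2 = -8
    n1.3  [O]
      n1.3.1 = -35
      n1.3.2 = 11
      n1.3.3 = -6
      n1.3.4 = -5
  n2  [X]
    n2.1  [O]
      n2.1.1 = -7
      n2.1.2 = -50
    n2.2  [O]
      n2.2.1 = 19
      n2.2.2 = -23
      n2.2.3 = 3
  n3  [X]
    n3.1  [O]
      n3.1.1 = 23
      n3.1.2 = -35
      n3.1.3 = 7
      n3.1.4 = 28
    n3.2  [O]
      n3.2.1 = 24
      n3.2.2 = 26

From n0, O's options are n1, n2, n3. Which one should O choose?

n2

n1.1 (O): min(-24, 14) = -24
n1.2 (O): min(1, -8) = -8
n1.3 (O): min(-35, 11, -6, -5) = -35
n1 (X): max(-24, -8, -35) = -8
n2.1 (O): min(-7, -50) = -50
n2.2 (O): min(19, -23, 3) = -23
n2 (X): max(-50, -23) = -23
n3.1 (O): min(23, -35, 7, 28) = -35
n3.2 (O): min(24, 26) = 24
n3 (X): max(-35, 24) = 24
n0 (O): min(-8, -23, 24) = -23
O at n0 wants the lowest of {n1=-8, n2=-23, n3=24}, so chooses n2.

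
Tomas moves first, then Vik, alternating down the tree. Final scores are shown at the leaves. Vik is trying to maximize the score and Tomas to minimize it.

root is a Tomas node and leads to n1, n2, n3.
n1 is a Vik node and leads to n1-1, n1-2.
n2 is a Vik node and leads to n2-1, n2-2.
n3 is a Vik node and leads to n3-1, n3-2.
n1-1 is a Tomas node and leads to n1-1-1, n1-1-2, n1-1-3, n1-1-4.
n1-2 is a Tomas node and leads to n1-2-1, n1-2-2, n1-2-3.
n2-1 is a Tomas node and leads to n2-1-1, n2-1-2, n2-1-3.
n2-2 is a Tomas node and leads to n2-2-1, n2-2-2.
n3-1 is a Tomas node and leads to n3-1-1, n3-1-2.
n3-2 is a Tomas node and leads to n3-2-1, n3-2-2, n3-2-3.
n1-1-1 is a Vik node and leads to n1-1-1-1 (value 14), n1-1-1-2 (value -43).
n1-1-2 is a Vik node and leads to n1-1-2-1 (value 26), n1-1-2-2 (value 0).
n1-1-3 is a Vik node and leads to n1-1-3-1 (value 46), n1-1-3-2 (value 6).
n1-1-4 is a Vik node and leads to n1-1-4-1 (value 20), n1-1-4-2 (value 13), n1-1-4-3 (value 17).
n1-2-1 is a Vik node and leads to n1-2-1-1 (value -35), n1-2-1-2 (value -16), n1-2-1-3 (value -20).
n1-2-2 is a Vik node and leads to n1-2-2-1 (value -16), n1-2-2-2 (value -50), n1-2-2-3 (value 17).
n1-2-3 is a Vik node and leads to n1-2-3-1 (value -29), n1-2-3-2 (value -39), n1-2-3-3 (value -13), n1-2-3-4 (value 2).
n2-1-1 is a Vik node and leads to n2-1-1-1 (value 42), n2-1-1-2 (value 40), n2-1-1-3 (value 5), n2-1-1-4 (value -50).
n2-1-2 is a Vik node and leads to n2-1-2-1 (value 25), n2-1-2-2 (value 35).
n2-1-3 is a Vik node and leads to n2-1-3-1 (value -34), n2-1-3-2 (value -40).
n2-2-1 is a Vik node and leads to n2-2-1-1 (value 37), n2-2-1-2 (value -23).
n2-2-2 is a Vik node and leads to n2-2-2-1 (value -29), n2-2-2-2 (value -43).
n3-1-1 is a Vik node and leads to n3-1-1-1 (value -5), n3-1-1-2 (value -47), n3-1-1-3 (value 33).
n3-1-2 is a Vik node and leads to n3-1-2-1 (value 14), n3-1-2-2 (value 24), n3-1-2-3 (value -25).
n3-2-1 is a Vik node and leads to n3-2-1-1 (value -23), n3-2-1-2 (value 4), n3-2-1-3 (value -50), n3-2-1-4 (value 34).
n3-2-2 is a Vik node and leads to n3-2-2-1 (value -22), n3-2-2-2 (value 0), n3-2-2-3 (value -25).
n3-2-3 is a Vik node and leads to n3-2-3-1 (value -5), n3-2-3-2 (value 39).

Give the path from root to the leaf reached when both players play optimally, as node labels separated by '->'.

root -> n2 -> n2-2 -> n2-2-2 -> n2-2-2-1

n1-1-1 (Vik): max(14, -43) = 14
n1-1-2 (Vik): max(26, 0) = 26
n1-1-3 (Vik): max(46, 6) = 46
n1-1-4 (Vik): max(20, 13, 17) = 20
n1-1 (Tomas): min(14, 26, 46, 20) = 14
n1-2-1 (Vik): max(-35, -16, -20) = -16
n1-2-2 (Vik): max(-16, -50, 17) = 17
n1-2-3 (Vik): max(-29, -39, -13, 2) = 2
n1-2 (Tomas): min(-16, 17, 2) = -16
n1 (Vik): max(14, -16) = 14
n2-1-1 (Vik): max(42, 40, 5, -50) = 42
n2-1-2 (Vik): max(25, 35) = 35
n2-1-3 (Vik): max(-34, -40) = -34
n2-1 (Tomas): min(42, 35, -34) = -34
n2-2-1 (Vik): max(37, -23) = 37
n2-2-2 (Vik): max(-29, -43) = -29
n2-2 (Tomas): min(37, -29) = -29
n2 (Vik): max(-34, -29) = -29
n3-1-1 (Vik): max(-5, -47, 33) = 33
n3-1-2 (Vik): max(14, 24, -25) = 24
n3-1 (Tomas): min(33, 24) = 24
n3-2-1 (Vik): max(-23, 4, -50, 34) = 34
n3-2-2 (Vik): max(-22, 0, -25) = 0
n3-2-3 (Vik): max(-5, 39) = 39
n3-2 (Tomas): min(34, 0, 39) = 0
n3 (Vik): max(24, 0) = 24
root (Tomas): min(14, -29, 24) = -29
At root, Tomas picks n2 (lowest: -29).
At n2, Vik picks n2-2 (highest: -29).
At n2-2, Tomas picks n2-2-2 (lowest: -29).
At n2-2-2, Vik picks n2-2-2-1 (highest: -29).
Terminal value -29.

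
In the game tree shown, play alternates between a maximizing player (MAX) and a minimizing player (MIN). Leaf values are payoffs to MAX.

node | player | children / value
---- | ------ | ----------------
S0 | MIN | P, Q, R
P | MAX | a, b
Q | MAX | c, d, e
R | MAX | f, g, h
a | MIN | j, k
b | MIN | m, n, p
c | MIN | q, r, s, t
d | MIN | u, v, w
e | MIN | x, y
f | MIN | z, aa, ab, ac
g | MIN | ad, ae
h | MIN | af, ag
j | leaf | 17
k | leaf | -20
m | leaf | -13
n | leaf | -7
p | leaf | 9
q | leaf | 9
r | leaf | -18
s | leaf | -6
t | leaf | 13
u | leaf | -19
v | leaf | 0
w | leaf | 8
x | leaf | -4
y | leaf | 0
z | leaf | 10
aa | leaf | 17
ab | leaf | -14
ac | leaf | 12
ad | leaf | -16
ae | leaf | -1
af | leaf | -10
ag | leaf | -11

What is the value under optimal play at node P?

-13

a (MIN): min(17, -20) = -20
b (MIN): min(-13, -7, 9) = -13
P (MAX): max(-20, -13) = -13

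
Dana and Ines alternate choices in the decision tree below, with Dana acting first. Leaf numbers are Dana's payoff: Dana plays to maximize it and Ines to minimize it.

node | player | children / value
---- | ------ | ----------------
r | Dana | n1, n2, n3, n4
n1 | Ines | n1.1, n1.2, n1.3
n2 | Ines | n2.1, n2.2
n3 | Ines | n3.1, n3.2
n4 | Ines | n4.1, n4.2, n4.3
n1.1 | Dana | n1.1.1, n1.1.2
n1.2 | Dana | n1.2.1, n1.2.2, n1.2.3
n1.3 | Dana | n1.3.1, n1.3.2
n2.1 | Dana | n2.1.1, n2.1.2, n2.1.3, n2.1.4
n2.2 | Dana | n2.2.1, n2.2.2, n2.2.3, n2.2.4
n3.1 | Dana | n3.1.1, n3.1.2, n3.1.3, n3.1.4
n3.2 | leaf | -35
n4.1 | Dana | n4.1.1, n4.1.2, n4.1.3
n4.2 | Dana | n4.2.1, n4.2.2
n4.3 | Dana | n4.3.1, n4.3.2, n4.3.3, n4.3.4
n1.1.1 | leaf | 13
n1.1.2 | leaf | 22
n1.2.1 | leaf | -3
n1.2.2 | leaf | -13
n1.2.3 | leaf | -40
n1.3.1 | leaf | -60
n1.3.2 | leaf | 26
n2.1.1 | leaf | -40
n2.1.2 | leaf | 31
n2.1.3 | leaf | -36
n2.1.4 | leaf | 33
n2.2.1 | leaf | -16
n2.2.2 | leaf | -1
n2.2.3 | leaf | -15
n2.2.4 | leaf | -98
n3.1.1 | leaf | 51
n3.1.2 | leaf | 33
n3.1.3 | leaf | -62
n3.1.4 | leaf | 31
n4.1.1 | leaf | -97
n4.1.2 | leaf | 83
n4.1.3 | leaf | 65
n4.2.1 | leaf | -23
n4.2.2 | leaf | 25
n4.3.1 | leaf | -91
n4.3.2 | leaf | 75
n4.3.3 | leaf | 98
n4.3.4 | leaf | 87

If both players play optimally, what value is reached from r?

n1.1 (Dana): max(13, 22) = 22
n1.2 (Dana): max(-3, -13, -40) = -3
n1.3 (Dana): max(-60, 26) = 26
n1 (Ines): min(22, -3, 26) = -3
n2.1 (Dana): max(-40, 31, -36, 33) = 33
n2.2 (Dana): max(-16, -1, -15, -98) = -1
n2 (Ines): min(33, -1) = -1
n3.1 (Dana): max(51, 33, -62, 31) = 51
n3 (Ines): min(51, -35) = -35
n4.1 (Dana): max(-97, 83, 65) = 83
n4.2 (Dana): max(-23, 25) = 25
n4.3 (Dana): max(-91, 75, 98, 87) = 98
n4 (Ines): min(83, 25, 98) = 25
r (Dana): max(-3, -1, -35, 25) = 25

25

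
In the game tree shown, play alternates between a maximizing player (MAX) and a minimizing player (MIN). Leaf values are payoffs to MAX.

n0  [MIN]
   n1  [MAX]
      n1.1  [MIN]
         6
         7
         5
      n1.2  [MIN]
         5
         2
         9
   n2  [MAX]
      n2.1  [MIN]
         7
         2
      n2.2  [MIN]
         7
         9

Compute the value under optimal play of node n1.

5

n1.1 (MIN): min(6, 7, 5) = 5
n1.2 (MIN): min(5, 2, 9) = 2
n1 (MAX): max(5, 2) = 5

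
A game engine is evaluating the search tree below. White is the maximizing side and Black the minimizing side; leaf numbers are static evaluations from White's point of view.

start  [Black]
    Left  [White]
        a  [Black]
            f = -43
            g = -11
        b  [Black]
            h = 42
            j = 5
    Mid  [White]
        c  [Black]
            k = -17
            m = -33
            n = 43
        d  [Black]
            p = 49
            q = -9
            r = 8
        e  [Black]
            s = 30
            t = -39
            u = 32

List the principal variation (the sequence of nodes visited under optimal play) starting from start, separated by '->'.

start -> Mid -> d -> q

a (Black): min(-43, -11) = -43
b (Black): min(42, 5) = 5
Left (White): max(-43, 5) = 5
c (Black): min(-17, -33, 43) = -33
d (Black): min(49, -9, 8) = -9
e (Black): min(30, -39, 32) = -39
Mid (White): max(-33, -9, -39) = -9
start (Black): min(5, -9) = -9
At start, Black picks Mid (lowest: -9).
At Mid, White picks d (highest: -9).
At d, Black picks q (lowest: -9).
Terminal value -9.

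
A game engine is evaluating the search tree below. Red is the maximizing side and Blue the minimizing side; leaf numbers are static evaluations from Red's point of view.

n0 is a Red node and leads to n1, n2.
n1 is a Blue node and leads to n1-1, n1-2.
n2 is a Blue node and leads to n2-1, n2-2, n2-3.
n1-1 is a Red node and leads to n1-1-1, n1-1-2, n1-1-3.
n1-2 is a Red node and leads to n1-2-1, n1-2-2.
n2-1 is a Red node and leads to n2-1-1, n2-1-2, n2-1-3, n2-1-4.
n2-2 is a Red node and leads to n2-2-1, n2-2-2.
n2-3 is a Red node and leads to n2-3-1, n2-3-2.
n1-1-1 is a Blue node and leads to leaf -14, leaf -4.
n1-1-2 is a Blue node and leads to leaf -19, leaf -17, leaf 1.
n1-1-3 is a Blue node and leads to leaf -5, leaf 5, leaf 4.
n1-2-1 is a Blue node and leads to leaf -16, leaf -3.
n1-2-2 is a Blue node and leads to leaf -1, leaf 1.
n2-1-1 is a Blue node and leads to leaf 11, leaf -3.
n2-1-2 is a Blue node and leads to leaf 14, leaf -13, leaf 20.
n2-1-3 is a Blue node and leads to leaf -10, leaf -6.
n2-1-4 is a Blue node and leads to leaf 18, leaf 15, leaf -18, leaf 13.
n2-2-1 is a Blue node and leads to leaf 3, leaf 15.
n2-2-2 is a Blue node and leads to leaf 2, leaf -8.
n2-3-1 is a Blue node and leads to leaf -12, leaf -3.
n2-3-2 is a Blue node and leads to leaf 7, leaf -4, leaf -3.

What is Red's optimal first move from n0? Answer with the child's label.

n1-1-1 (Blue): min(-14, -4) = -14
n1-1-2 (Blue): min(-19, -17, 1) = -19
n1-1-3 (Blue): min(-5, 5, 4) = -5
n1-1 (Red): max(-14, -19, -5) = -5
n1-2-1 (Blue): min(-16, -3) = -16
n1-2-2 (Blue): min(-1, 1) = -1
n1-2 (Red): max(-16, -1) = -1
n1 (Blue): min(-5, -1) = -5
n2-1-1 (Blue): min(11, -3) = -3
n2-1-2 (Blue): min(14, -13, 20) = -13
n2-1-3 (Blue): min(-10, -6) = -10
n2-1-4 (Blue): min(18, 15, -18, 13) = -18
n2-1 (Red): max(-3, -13, -10, -18) = -3
n2-2-1 (Blue): min(3, 15) = 3
n2-2-2 (Blue): min(2, -8) = -8
n2-2 (Red): max(3, -8) = 3
n2-3-1 (Blue): min(-12, -3) = -12
n2-3-2 (Blue): min(7, -4, -3) = -4
n2-3 (Red): max(-12, -4) = -4
n2 (Blue): min(-3, 3, -4) = -4
n0 (Red): max(-5, -4) = -4
Red at n0 wants the highest of {n1=-5, n2=-4}, so chooses n2.

n2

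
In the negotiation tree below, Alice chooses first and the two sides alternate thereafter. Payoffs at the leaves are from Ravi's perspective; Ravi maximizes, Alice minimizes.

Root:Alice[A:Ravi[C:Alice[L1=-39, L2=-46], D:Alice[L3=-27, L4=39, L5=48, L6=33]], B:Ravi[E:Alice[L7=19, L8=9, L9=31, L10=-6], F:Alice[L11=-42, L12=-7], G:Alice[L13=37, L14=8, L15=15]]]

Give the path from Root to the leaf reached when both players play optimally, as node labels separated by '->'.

C (Alice): min(-39, -46) = -46
D (Alice): min(-27, 39, 48, 33) = -27
A (Ravi): max(-46, -27) = -27
E (Alice): min(19, 9, 31, -6) = -6
F (Alice): min(-42, -7) = -42
G (Alice): min(37, 8, 15) = 8
B (Ravi): max(-6, -42, 8) = 8
Root (Alice): min(-27, 8) = -27
At Root, Alice picks A (lowest: -27).
At A, Ravi picks D (highest: -27).
At D, Alice picks L3 (lowest: -27).
Terminal value -27.

Root -> A -> D -> L3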